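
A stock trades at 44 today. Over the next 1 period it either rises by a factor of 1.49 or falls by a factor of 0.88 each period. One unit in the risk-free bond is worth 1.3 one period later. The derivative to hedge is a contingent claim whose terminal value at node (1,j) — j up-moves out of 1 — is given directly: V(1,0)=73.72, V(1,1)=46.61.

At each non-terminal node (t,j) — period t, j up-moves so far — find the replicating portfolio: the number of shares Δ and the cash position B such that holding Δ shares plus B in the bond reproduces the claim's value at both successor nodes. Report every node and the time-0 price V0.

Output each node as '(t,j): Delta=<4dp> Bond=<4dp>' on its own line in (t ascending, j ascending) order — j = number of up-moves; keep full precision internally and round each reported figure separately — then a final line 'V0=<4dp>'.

(0,0): Delta=-1.0101 Bond=86.7919
V0=42.3493

Since d<R<u, set p* = (R−d)/(u−d) = 0.6885; price each node as the discounted p*-expectation of its children.
Payoff layer (t=1): V(1,0)=73.7200, V(1,1)=46.6100
(0,0): S=44.0000. Δ = (V_up−V_dn)/(S_up−S_dn) = (46.6100−73.7200)/(65.5600−38.7200) = -1.0101. V = [p*·46.6100 + (1−p*)·73.7200]/1.3 = 42.3493. B = V − Δ·S = 86.7919.
Check: Δ(0,0)·S0 + B(0,0) = 42.3493 = V0.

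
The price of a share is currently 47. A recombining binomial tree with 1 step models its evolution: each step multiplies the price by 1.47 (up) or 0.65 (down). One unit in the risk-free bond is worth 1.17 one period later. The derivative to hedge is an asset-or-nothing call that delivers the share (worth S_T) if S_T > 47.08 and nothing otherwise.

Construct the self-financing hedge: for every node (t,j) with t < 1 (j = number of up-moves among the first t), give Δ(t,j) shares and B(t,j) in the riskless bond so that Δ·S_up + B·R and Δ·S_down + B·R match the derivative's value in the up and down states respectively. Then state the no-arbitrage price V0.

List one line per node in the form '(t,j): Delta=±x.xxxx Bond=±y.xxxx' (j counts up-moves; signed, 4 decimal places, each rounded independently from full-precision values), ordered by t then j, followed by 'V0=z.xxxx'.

(0,0): Delta=1.7927 Bond=-46.8089
V0=37.4472

Under the risk-neutral measure, an up-move has probability p* = (R−d)/(u−d) = 0.6341 and values discount at R = 1.17.
Terminal payoffs: V(1,0)=0.0000, V(1,1)=69.0900
Node (0,0) S=47.0000: V=(p*·69.0900+(1−p*)·0.0000)/1.17=37.4472; Δ=(69.0900−0.0000)/(69.0900−30.5500)=1.7927; B=V−Δ·S=-46.8089
Check: Δ(0,0)·S0 + B(0,0) = 37.4472 = V0.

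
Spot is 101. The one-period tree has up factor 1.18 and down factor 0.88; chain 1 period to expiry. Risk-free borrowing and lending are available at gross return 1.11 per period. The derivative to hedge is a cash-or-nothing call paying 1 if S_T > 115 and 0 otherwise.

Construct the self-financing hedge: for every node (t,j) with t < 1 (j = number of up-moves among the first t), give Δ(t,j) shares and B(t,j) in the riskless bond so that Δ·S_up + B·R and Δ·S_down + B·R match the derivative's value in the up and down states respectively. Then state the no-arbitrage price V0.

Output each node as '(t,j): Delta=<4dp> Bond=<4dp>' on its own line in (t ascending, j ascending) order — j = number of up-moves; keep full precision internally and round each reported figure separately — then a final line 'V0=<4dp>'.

(0,0): Delta=0.0330 Bond=-2.6426
V0=0.6907

Since d<R<u, set p* = (R−d)/(u−d) = 0.7667; price each node as the discounted p*-expectation of its children.
Payoff layer (t=1): V(1,0)=0.0000, V(1,1)=1.0000
  t=0,j=0: stock 101.0000 → up 119.1800 (V=1.0000), down 88.8800 (V=0.0000). Price 0.6907; hedge Δ=0.0330, bond B=-2.6426.
Self-financing check: at every node Δ·S+B equals the discounted successor values.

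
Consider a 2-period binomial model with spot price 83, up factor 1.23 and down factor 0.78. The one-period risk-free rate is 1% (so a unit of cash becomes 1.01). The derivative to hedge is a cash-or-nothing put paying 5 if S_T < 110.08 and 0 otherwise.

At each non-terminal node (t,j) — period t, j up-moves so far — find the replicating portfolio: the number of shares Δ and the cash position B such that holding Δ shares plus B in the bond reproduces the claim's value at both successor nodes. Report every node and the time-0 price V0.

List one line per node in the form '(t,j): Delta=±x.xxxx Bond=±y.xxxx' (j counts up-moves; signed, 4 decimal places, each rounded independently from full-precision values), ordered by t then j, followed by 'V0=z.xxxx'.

(0,0): Delta=-0.0677 Bond=9.2438
(1,0): Delta=0.0000 Bond=4.9505
(1,1): Delta=-0.1088 Bond=13.5314
V0=3.6210

Since d<R<u, set p* = (R−d)/(u−d) = 0.5111; price each node as the discounted p*-expectation of its children.
At expiry t=2: V(2,0)=5.0000, V(2,1)=5.0000, V(2,2)=0.0000
(1,0): S=64.7400. Δ = (V_up−V_dn)/(S_up−S_dn) = (5.0000−5.0000)/(79.6302−50.4972) = 0.0000. V = [p*·5.0000 + (1−p*)·5.0000]/1.01 = 4.9505. B = V − Δ·S = 4.9505.
(1,1): S=102.0900. Δ = (V_up−V_dn)/(S_up−S_dn) = (0.0000−5.0000)/(125.5707−79.6302) = -0.1088. V = [p*·0.0000 + (1−p*)·5.0000]/1.01 = 2.4202. B = V − Δ·S = 13.5314.
(0,0): S=83.0000. Δ = (V_up−V_dn)/(S_up−S_dn) = (2.4202−4.9505)/(102.0900−64.7400) = -0.0677. V = [p*·2.4202 + (1−p*)·4.9505]/1.01 = 3.6210. B = V − Δ·S = 9.2438.
The time-0 hedge costs 3.6210, which is the no-arbitrage price.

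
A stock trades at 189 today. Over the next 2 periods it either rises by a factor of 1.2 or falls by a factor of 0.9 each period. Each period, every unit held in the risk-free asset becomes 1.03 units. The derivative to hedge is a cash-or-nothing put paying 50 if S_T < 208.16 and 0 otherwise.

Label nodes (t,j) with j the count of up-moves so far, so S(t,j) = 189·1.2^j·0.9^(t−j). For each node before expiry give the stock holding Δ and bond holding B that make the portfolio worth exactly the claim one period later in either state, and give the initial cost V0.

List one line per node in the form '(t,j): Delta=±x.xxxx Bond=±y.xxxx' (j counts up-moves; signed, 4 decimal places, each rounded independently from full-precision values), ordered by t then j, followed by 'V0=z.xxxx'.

(0,0): Delta=-0.3710 Bond=108.3985
(1,0): Delta=0.0000 Bond=48.5437
(1,1): Delta=-0.7349 Bond=194.1748
V0=38.2799

Under the risk-neutral measure, an up-move has probability p* = (R−d)/(u−d) = 0.4333 and values discount at R = 1.03.
Terminal payoffs: V(2,0)=50.0000, V(2,1)=50.0000, V(2,2)=0.0000
(1,0): S=170.1000. Δ = (V_up−V_dn)/(S_up−S_dn) = (50.0000−50.0000)/(204.1200−153.0900) = 0.0000. V = [p*·50.0000 + (1−p*)·50.0000]/1.03 = 48.5437. B = V − Δ·S = 48.5437.
(1,1): S=226.8000. Δ = (V_up−V_dn)/(S_up−S_dn) = (0.0000−50.0000)/(272.1600−204.1200) = -0.7349. V = [p*·0.0000 + (1−p*)·50.0000]/1.03 = 27.5081. B = V − Δ·S = 194.1748.
(0,0): S=189.0000. Δ = (V_up−V_dn)/(S_up−S_dn) = (27.5081−48.5437)/(226.8000−170.1000) = -0.3710. V = [p*·27.5081 + (1−p*)·48.5437]/1.03 = 38.2799. B = V − Δ·S = 108.3985.
Check: Δ(0,0)·S0 + B(0,0) = 38.2799 = V0.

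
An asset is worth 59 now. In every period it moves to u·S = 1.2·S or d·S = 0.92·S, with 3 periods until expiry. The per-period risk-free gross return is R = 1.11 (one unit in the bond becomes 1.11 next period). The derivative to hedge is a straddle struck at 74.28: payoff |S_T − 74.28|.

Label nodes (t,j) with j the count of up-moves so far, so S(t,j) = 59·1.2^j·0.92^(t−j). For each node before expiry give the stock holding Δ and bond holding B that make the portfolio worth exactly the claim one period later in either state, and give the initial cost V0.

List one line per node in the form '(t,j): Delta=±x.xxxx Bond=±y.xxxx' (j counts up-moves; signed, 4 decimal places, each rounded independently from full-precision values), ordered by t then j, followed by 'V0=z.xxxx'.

(0,0): Delta=0.2428 Bond=-3.8442
(1,0): Delta=-0.6876 Bond=46.2333
(1,1): Delta=0.5806 Bond=-28.1883
(2,0): Delta=-1.0000 Bond=66.9189
(2,1): Delta=-0.5742 Bond=43.9296
(2,2): Delta=1.0000 Bond=-66.9189
V0=10.4784

Risk-neutral probability p* = (R−d)/(u−d) = (1.11−0.92)/(1.2−0.92) = 0.6786.
Terminal payoffs: V(3,0)=28.3374, V(3,1)=14.3549, V(3,2)=3.8832, V(3,3)=27.6720
  t=2,j=0: stock 49.9376 → up 59.9251 (V=14.3549), down 45.9426 (V=28.3374). Price 16.9813; hedge Δ=-1.0000, bond B=66.9189.
  t=2,j=1: stock 65.1360 → up 78.1632 (V=3.8832), down 59.9251 (V=14.3549). Price 6.5307; hedge Δ=-0.5742, bond B=43.9296.
  t=2,j=2: stock 84.9600 → up 101.9520 (V=27.6720), down 78.1632 (V=3.8832). Price 18.0411; hedge Δ=1.0000, bond B=-66.9189.
  t=1,j=0: stock 54.2800 → up 65.1360 (V=6.5307), down 49.9376 (V=16.9813). Price 8.9098; hedge Δ=-0.6876, bond B=46.2333.
  t=1,j=1: stock 70.8000 → up 84.9600 (V=18.0411), down 65.1360 (V=6.5307). Price 12.9201; hedge Δ=0.5806, bond B=-28.1883.
  t=0,j=0: stock 59.0000 → up 70.8000 (V=12.9201), down 54.2800 (V=8.9098). Price 10.4784; hedge Δ=0.2428, bond B=-3.8442.
Check: Δ(0,0)·S0 + B(0,0) = 10.4784 = V0.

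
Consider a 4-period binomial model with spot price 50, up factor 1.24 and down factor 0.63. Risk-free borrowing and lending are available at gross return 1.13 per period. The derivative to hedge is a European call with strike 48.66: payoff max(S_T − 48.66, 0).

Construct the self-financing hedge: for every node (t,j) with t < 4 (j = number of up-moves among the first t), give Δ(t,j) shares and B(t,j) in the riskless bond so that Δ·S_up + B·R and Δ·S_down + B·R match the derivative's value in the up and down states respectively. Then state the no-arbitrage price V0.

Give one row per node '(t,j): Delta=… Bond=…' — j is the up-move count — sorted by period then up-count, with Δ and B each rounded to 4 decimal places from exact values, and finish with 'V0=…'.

No-arbitrage ⇒ martingale measure with p* = (R−d)/(u−d) = 0.8197.
Terminal payoffs: V(4,0)=0.0000, V(4,1)=0.0000, V(4,2)=0.0000, V(4,3)=11.3987, V(4,4)=69.5507
(3,0): S=12.5024. Δ = (V_up−V_dn)/(S_up−S_dn) = (0.0000−0.0000)/(15.5029−7.8765) = 0.0000. V = [p*·0.0000 + (1−p*)·0.0000]/1.13 = 0.0000. B = V − Δ·S = 0.0000.
(3,1): S=24.6078. Δ = (V_up−V_dn)/(S_up−S_dn) = (0.0000−0.0000)/(30.5137−15.5029) = 0.0000. V = [p*·0.0000 + (1−p*)·0.0000]/1.13 = 0.0000. B = V − Δ·S = 0.0000.
(3,2): S=48.4344. Δ = (V_up−V_dn)/(S_up−S_dn) = (11.3987−0.0000)/(60.0587−30.5137) = 0.3858. V = [p*·11.3987 + (1−p*)·0.0000]/1.13 = 8.2683. B = V − Δ·S = -10.4180.
(3,3): S=95.3312. Δ = (V_up−V_dn)/(S_up−S_dn) = (69.5507−11.3987)/(118.2107−60.0587) = 1.0000. V = [p*·69.5507 + (1−p*)·11.3987]/1.13 = 52.2693. B = V − Δ·S = -43.0619.
(2,0): S=19.8450. Δ = (V_up−V_dn)/(S_up−S_dn) = (0.0000−0.0000)/(24.6078−12.5024) = 0.0000. V = [p*·0.0000 + (1−p*)·0.0000]/1.13 = 0.0000. B = V − Δ·S = 0.0000.
(2,1): S=39.0600. Δ = (V_up−V_dn)/(S_up−S_dn) = (8.2683−0.0000)/(48.4344−24.6078) = 0.3470. V = [p*·8.2683 + (1−p*)·0.0000]/1.13 = 5.9976. B = V − Δ·S = -7.5570.
(2,2): S=76.8800. Δ = (V_up−V_dn)/(S_up−S_dn) = (52.2693−8.2683)/(95.3312−48.4344) = 0.9383. V = [p*·52.2693 + (1−p*)·8.2683]/1.13 = 39.2342. B = V − Δ·S = -32.8985.
(1,0): S=31.5000. Δ = (V_up−V_dn)/(S_up−S_dn) = (5.9976−0.0000)/(39.0600−19.8450) = 0.3121. V = [p*·5.9976 + (1−p*)·0.0000]/1.13 = 4.3505. B = V − Δ·S = -5.4816.
(1,1): S=62.0000. Δ = (V_up−V_dn)/(S_up−S_dn) = (39.2342−5.9976)/(76.8800−39.0600) = 0.8788. V = [p*·39.2342 + (1−p*)·5.9976]/1.13 = 29.4166. B = V − Δ·S = -25.0697.
(0,0): S=50.0000. Δ = (V_up−V_dn)/(S_up−S_dn) = (29.4166−4.3505)/(62.0000−31.5000) = 0.8218. V = [p*·29.4166 + (1−p*)·4.3505]/1.13 = 22.0323. B = V − Δ·S = -19.0597.
Root portfolio cost Δ·50+B reproduces V0=22.0323.

(0,0): Delta=0.8218 Bond=-19.0597
(1,0): Delta=0.3121 Bond=-5.4816
(1,1): Delta=0.8788 Bond=-25.0697
(2,0): Delta=0.0000 Bond=0.0000
(2,1): Delta=0.3470 Bond=-7.5570
(2,2): Delta=0.9383 Bond=-32.8985
(3,0): Delta=0.0000 Bond=0.0000
(3,1): Delta=0.0000 Bond=0.0000
(3,2): Delta=0.3858 Bond=-10.4180
(3,3): Delta=1.0000 Bond=-43.0619
V0=22.0323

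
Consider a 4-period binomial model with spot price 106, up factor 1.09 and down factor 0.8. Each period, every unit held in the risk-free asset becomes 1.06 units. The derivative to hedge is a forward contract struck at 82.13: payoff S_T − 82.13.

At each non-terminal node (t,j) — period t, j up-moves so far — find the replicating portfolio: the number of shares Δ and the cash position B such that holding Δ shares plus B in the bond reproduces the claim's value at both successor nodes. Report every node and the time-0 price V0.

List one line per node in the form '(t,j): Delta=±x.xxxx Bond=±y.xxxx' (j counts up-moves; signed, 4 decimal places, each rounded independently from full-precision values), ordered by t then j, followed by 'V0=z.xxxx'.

(0,0): Delta=1.0000 Bond=-65.0547
(1,0): Delta=1.0000 Bond=-68.9579
(1,1): Delta=1.0000 Bond=-68.9579
(2,0): Delta=1.0000 Bond=-73.0954
(2,1): Delta=1.0000 Bond=-73.0954
(2,2): Delta=1.0000 Bond=-73.0954
(3,0): Delta=1.0000 Bond=-77.4811
(3,1): Delta=1.0000 Bond=-77.4811
(3,2): Delta=1.0000 Bond=-77.4811
(3,3): Delta=1.0000 Bond=-77.4811
V0=40.9453

No-arbitrage ⇒ martingale measure with p* = (R−d)/(u−d) = 0.8966.
Terminal values V(4,·): V(4,0)=-38.7124, V(4,1)=-22.9735, V(4,2)=-1.5293, V(4,3)=27.6885, V(4,4)=67.4977
(3,0): S=54.2720. Δ = (V_up−V_dn)/(S_up−S_dn) = (-22.9735−-38.7124)/(59.1565−43.4176) = 1.0000. V = [p*·-22.9735 + (1−p*)·-38.7124]/1.06 = -23.2091. B = V − Δ·S = -77.4811.
(3,1): S=73.9456. Δ = (V_up−V_dn)/(S_up−S_dn) = (-1.5293−-22.9735)/(80.6007−59.1565) = 1.0000. V = [p*·-1.5293 + (1−p*)·-22.9735]/1.06 = -3.5355. B = V − Δ·S = -77.4811.
(3,2): S=100.7509. Δ = (V_up−V_dn)/(S_up−S_dn) = (27.6885−-1.5293)/(109.8185−80.6007) = 1.0000. V = [p*·27.6885 + (1−p*)·-1.5293]/1.06 = 23.2697. B = V − Δ·S = -77.4811.
(3,3): S=137.2731. Δ = (V_up−V_dn)/(S_up−S_dn) = (67.4977−27.6885)/(149.6277−109.8185) = 1.0000. V = [p*·67.4977 + (1−p*)·27.6885]/1.06 = 59.7919. B = V − Δ·S = -77.4811.
(2,0): S=67.8400. Δ = (V_up−V_dn)/(S_up−S_dn) = (-3.5355−-23.2091)/(73.9456−54.2720) = 1.0000. V = [p*·-3.5355 + (1−p*)·-23.2091]/1.06 = -5.2554. B = V − Δ·S = -73.0954.
(2,1): S=92.4320. Δ = (V_up−V_dn)/(S_up−S_dn) = (23.2697−-3.5355)/(100.7509−73.9456) = 1.0000. V = [p*·23.2697 + (1−p*)·-3.5355]/1.06 = 19.3366. B = V − Δ·S = -73.0954.
(2,2): S=125.9386. Δ = (V_up−V_dn)/(S_up−S_dn) = (59.7919−23.2697)/(137.2731−100.7509) = 1.0000. V = [p*·59.7919 + (1−p*)·23.2697]/1.06 = 52.8432. B = V − Δ·S = -73.0954.
(1,0): S=84.8000. Δ = (V_up−V_dn)/(S_up−S_dn) = (19.3366−-5.2554)/(92.4320−67.8400) = 1.0000. V = [p*·19.3366 + (1−p*)·-5.2554]/1.06 = 15.8421. B = V − Δ·S = -68.9579.
(1,1): S=115.5400. Δ = (V_up−V_dn)/(S_up−S_dn) = (52.8432−19.3366)/(125.9386−92.4320) = 1.0000. V = [p*·52.8432 + (1−p*)·19.3366]/1.06 = 46.5821. B = V − Δ·S = -68.9579.
(0,0): S=106.0000. Δ = (V_up−V_dn)/(S_up−S_dn) = (46.5821−15.8421)/(115.5400−84.8000) = 1.0000. V = [p*·46.5821 + (1−p*)·15.8421]/1.06 = 40.9453. B = V − Δ·S = -65.0547.
Check: Δ(0,0)·S0 + B(0,0) = 40.9453 = V0.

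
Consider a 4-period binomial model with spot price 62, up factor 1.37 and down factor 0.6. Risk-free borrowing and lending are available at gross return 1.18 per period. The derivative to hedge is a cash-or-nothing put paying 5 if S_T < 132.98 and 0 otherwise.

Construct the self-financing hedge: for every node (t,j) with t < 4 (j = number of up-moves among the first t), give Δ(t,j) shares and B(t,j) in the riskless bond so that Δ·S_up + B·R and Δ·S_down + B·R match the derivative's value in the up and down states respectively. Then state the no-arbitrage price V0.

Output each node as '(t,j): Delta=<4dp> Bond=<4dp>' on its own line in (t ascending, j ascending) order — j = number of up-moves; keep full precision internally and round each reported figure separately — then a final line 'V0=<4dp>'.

(0,0): Delta=-0.0272 Bond=3.4378
(1,0): Delta=0.0000 Bond=3.0432
(1,1): Delta=-0.0312 Bond=4.3886
(2,0): Delta=0.0000 Bond=3.5909
(2,1): Delta=0.0000 Bond=3.5909
(2,2): Delta=-0.0356 Bond=5.6986
(3,0): Delta=0.0000 Bond=4.2373
(3,1): Delta=0.0000 Bond=4.2373
(3,2): Delta=0.0000 Bond=4.2373
(3,3): Delta=-0.0407 Bond=7.5391
V0=1.7487

The replicating-portfolio and risk-neutral prices coincide; use p* = (1.18−0.6)/(1.37−0.6) = 0.7532 for the latter.
Terminal payoffs: V(4,0)=5.0000, V(4,1)=5.0000, V(4,2)=5.0000, V(4,3)=5.0000, V(4,4)=0.0000
(3,0): S=13.3920. Δ = (V_up−V_dn)/(S_up−S_dn) = (5.0000−5.0000)/(18.3470−8.0352) = 0.0000. V = [p*·5.0000 + (1−p*)·5.0000]/1.18 = 4.2373. B = V − Δ·S = 4.2373.
(3,1): S=30.5784. Δ = (V_up−V_dn)/(S_up−S_dn) = (5.0000−5.0000)/(41.8924−18.3470) = 0.0000. V = [p*·5.0000 + (1−p*)·5.0000]/1.18 = 4.2373. B = V − Δ·S = 4.2373.
(3,2): S=69.8207. Δ = (V_up−V_dn)/(S_up−S_dn) = (5.0000−5.0000)/(95.6543−41.8924) = 0.0000. V = [p*·5.0000 + (1−p*)·5.0000]/1.18 = 4.2373. B = V − Δ·S = 4.2373.
(3,3): S=159.4239. Δ = (V_up−V_dn)/(S_up−S_dn) = (0.0000−5.0000)/(218.4107−95.6543) = -0.0407. V = [p*·0.0000 + (1−p*)·5.0000]/1.18 = 1.0456. B = V − Δ·S = 7.5391.
(2,0): S=22.3200. Δ = (V_up−V_dn)/(S_up−S_dn) = (4.2373−4.2373)/(30.5784−13.3920) = 0.0000. V = [p*·4.2373 + (1−p*)·4.2373]/1.18 = 3.5909. B = V − Δ·S = 3.5909.
(2,1): S=50.9640. Δ = (V_up−V_dn)/(S_up−S_dn) = (4.2373−4.2373)/(69.8207−30.5784) = 0.0000. V = [p*·4.2373 + (1−p*)·4.2373]/1.18 = 3.5909. B = V − Δ·S = 3.5909.
(2,2): S=116.3678. Δ = (V_up−V_dn)/(S_up−S_dn) = (1.0456−4.2373)/(159.4239−69.8207) = -0.0356. V = [p*·1.0456 + (1−p*)·4.2373]/1.18 = 1.5535. B = V − Δ·S = 5.6986.
(1,0): S=37.2000. Δ = (V_up−V_dn)/(S_up−S_dn) = (3.5909−3.5909)/(50.9640−22.3200) = 0.0000. V = [p*·3.5909 + (1−p*)·3.5909]/1.18 = 3.0432. B = V − Δ·S = 3.0432.
(1,1): S=84.9400. Δ = (V_up−V_dn)/(S_up−S_dn) = (1.5535−3.5909)/(116.3678−50.9640) = -0.0312. V = [p*·1.5535 + (1−p*)·3.5909]/1.18 = 1.7426. B = V − Δ·S = 4.3886.
(0,0): S=62.0000. Δ = (V_up−V_dn)/(S_up−S_dn) = (1.7426−3.0432)/(84.9400−37.2000) = -0.0272. V = [p*·1.7426 + (1−p*)·3.0432]/1.18 = 1.7487. B = V − Δ·S = 3.4378.
Root portfolio cost Δ·62+B reproduces V0=1.7487.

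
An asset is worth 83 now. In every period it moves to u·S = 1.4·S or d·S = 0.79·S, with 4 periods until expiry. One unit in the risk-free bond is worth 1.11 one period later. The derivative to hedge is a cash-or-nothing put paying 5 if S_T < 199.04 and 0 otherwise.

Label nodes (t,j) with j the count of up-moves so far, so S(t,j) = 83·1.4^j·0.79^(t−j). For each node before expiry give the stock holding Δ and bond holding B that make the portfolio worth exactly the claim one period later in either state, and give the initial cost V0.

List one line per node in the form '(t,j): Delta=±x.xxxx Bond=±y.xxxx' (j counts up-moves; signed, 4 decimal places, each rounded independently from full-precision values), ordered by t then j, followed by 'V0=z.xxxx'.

(0,0): Delta=-0.0104 Bond=3.9094
(1,0): Delta=0.0000 Bond=3.6560
(1,1): Delta=-0.0158 Bond=4.9589
(2,0): Delta=0.0000 Bond=4.0581
(2,1): Delta=0.0000 Bond=4.0581
(2,2): Delta=-0.0238 Bond=6.8151
(3,0): Delta=0.0000 Bond=4.5045
(3,1): Delta=0.0000 Bond=4.5045
(3,2): Delta=0.0000 Bond=4.5045
(3,3): Delta=-0.0360 Bond=10.3382
V0=3.0442

Since d<R<u, set p* = (R−d)/(u−d) = 0.5246; price each node as the discounted p*-expectation of its children.
At expiry t=4: V(4,0)=5.0000, V(4,1)=5.0000, V(4,2)=5.0000, V(4,3)=5.0000, V(4,4)=0.0000
(3,0): S=40.9222. Δ = (V_up−V_dn)/(S_up−S_dn) = (5.0000−5.0000)/(57.2911−32.3286) = 0.0000. V = [p*·5.0000 + (1−p*)·5.0000]/1.11 = 4.5045. B = V − Δ·S = 4.5045.
(3,1): S=72.5204. Δ = (V_up−V_dn)/(S_up−S_dn) = (5.0000−5.0000)/(101.5286−57.2911) = 0.0000. V = [p*·5.0000 + (1−p*)·5.0000]/1.11 = 4.5045. B = V − Δ·S = 4.5045.
(3,2): S=128.5172. Δ = (V_up−V_dn)/(S_up−S_dn) = (5.0000−5.0000)/(179.9241−101.5286) = 0.0000. V = [p*·5.0000 + (1−p*)·5.0000]/1.11 = 4.5045. B = V − Δ·S = 4.5045.
(3,3): S=227.7520. Δ = (V_up−V_dn)/(S_up−S_dn) = (0.0000−5.0000)/(318.8528−179.9241) = -0.0360. V = [p*·0.0000 + (1−p*)·5.0000]/1.11 = 2.1415. B = V − Δ·S = 10.3382.
(2,0): S=51.8003. Δ = (V_up−V_dn)/(S_up−S_dn) = (4.5045−4.5045)/(72.5204−40.9222) = 0.0000. V = [p*·4.5045 + (1−p*)·4.5045]/1.11 = 4.0581. B = V − Δ·S = 4.0581.
(2,1): S=91.7980. Δ = (V_up−V_dn)/(S_up−S_dn) = (4.5045−4.5045)/(128.5172−72.5204) = 0.0000. V = [p*·4.5045 + (1−p*)·4.5045]/1.11 = 4.0581. B = V − Δ·S = 4.0581.
(2,2): S=162.6800. Δ = (V_up−V_dn)/(S_up−S_dn) = (2.1415−4.5045)/(227.7520−128.5172) = -0.0238. V = [p*·2.1415 + (1−p*)·4.5045]/1.11 = 2.9413. B = V − Δ·S = 6.8151.
(1,0): S=65.5700. Δ = (V_up−V_dn)/(S_up−S_dn) = (4.0581−4.0581)/(91.7980−51.8003) = 0.0000. V = [p*·4.0581 + (1−p*)·4.0581]/1.11 = 3.6560. B = V − Δ·S = 3.6560.
(1,1): S=116.2000. Δ = (V_up−V_dn)/(S_up−S_dn) = (2.9413−4.0581)/(162.6800−91.7980) = -0.0158. V = [p*·2.9413 + (1−p*)·4.0581]/1.11 = 3.1282. B = V − Δ·S = 4.9589.
(0,0): S=83.0000. Δ = (V_up−V_dn)/(S_up−S_dn) = (3.1282−3.6560)/(116.2000−65.5700) = -0.0104. V = [p*·3.1282 + (1−p*)·3.6560]/1.11 = 3.0442. B = V − Δ·S = 3.9094.
Root portfolio cost Δ·83+B reproduces V0=3.0442.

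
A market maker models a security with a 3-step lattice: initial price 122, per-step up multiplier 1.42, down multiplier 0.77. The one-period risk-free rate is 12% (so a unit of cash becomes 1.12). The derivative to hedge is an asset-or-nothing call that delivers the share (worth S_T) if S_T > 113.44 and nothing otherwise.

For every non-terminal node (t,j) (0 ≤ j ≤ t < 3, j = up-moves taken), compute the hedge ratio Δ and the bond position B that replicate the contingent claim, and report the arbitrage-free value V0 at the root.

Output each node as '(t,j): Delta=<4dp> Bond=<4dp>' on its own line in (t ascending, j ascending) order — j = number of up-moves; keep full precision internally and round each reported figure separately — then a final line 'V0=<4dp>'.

Risk-neutral probability p* = (R−d)/(u−d) = (1.12−0.77)/(1.42−0.77) = 0.5385.
Terminal payoffs: V(3,0)=0.0000, V(3,1)=0.0000, V(3,2)=189.4206, V(3,3)=349.3211
Node (2,0) S=72.3338: V=(p*·0.0000+(1−p*)·0.0000)/1.12=0.0000; Δ=(0.0000−0.0000)/(102.7140−55.6970)=0.0000; B=V−Δ·S=0.0000
Node (2,1) S=133.3948: V=(p*·189.4206+(1−p*)·0.0000)/1.12=91.0676; Δ=(189.4206−0.0000)/(189.4206−102.7140)=2.1846; B=V−Δ·S=-200.3487
Node (2,2) S=246.0008: V=(p*·349.3211+(1−p*)·189.4206)/1.12=246.0008; Δ=(349.3211−189.4206)/(349.3211−189.4206)=1.0000; B=V−Δ·S=0.0000
Node (1,0) S=93.9400: V=(p*·91.0676+(1−p*)·0.0000)/1.12=43.7825; Δ=(91.0676−0.0000)/(133.3948−72.3338)=1.4914; B=V−Δ·S=-96.3215
Node (1,1) S=173.2400: V=(p*·246.0008+(1−p*)·91.0676)/1.12=155.7975; Δ=(246.0008−91.0676)/(246.0008−133.3948)=1.3759; B=V−Δ·S=-82.5613
Node (0,0) S=122.0000: V=(p*·155.7975+(1−p*)·43.7825)/1.12=92.9449; Δ=(155.7975−43.7825)/(173.2400−93.9400)=1.4125; B=V−Δ·S=-79.3859
Each (Δ,B) replicates both successor values, so the strategy is self-financing and V0 is arbitrage-free.

(0,0): Delta=1.4125 Bond=-79.3859
(1,0): Delta=1.4914 Bond=-96.3215
(1,1): Delta=1.3759 Bond=-82.5613
(2,0): Delta=0.0000 Bond=0.0000
(2,1): Delta=2.1846 Bond=-200.3487
(2,2): Delta=1.0000 Bond=0.0000
V0=92.9449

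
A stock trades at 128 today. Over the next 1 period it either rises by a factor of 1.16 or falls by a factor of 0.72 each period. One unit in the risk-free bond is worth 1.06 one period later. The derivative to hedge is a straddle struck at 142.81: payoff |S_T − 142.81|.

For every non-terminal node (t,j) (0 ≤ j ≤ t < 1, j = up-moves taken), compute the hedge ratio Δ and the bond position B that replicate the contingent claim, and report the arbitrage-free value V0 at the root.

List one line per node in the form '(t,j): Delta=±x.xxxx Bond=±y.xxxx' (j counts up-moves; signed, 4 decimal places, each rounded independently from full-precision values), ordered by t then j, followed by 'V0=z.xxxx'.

(0,0): Delta=-0.7987 Bond=117.2204
V0=14.9931

The replicating-portfolio and risk-neutral prices coincide; use p* = (1.06−0.72)/(1.16−0.72) = 0.7727 for the latter.
Terminal payoffs: V(1,0)=50.6500, V(1,1)=5.6700
(0,0): S=128.0000. Δ = (V_up−V_dn)/(S_up−S_dn) = (5.6700−50.6500)/(148.4800−92.1600) = -0.7987. V = [p*·5.6700 + (1−p*)·50.6500]/1.06 = 14.9931. B = V − Δ·S = 117.2204.
Root portfolio cost Δ·128+B reproduces V0=14.9931.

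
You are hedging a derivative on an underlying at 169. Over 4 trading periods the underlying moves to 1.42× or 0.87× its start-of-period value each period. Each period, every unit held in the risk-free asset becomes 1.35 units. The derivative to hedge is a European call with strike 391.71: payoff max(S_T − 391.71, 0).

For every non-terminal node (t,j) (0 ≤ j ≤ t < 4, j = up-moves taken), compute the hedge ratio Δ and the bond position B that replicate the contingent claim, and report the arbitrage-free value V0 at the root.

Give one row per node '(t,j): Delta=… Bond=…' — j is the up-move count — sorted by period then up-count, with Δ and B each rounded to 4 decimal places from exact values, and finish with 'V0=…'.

(0,0): Delta=0.8108 Bond=-82.4459
(1,0): Delta=0.1513 Bond=-14.3375
(1,1): Delta=0.8697 Bond=-125.4426
(2,0): Delta=0.0000 Bond=0.0000
(2,1): Delta=0.1648 Bond=-22.1783
(2,2): Delta=0.9327 Bond=-190.8096
(3,0): Delta=0.0000 Bond=0.0000
(3,1): Delta=0.0000 Bond=0.0000
(3,2): Delta=0.1796 Bond=-34.3070
(3,3): Delta=1.0000 Bond=-290.1556
V0=54.5797

Since d<R<u, set p* = (R−d)/(u−d) = 0.8727; price each node as the discounted p*-expectation of its children.
Payoff layer (t=4): V(4,0)=0.0000, V(4,1)=0.0000, V(4,2)=0.0000, V(4,3)=29.2792, V(4,4)=295.4219
Node (3,0) S=111.2870: V=(p*·0.0000+(1−p*)·0.0000)/1.35=0.0000; Δ=(0.0000−0.0000)/(158.0275−96.8197)=0.0000; B=V−Δ·S=0.0000
Node (3,1) S=181.6409: V=(p*·0.0000+(1−p*)·0.0000)/1.35=0.0000; Δ=(0.0000−0.0000)/(257.9300−158.0275)=0.0000; B=V−Δ·S=0.0000
Node (3,2) S=296.4713: V=(p*·29.2792+(1−p*)·0.0000)/1.35=18.9280; Δ=(29.2792−0.0000)/(420.9892−257.9300)=0.1796; B=V−Δ·S=-34.3070
Node (3,3) S=483.8957: V=(p*·295.4219+(1−p*)·29.2792)/1.35=193.7401; Δ=(295.4219−29.2792)/(687.1319−420.9892)=1.0000; B=V−Δ·S=-290.1556
Node (2,0) S=127.9161: V=(p*·0.0000+(1−p*)·0.0000)/1.35=0.0000; Δ=(0.0000−0.0000)/(181.6409−111.2870)=0.0000; B=V−Δ·S=0.0000
Node (2,1) S=208.7826: V=(p*·18.9280+(1−p*)·0.0000)/1.35=12.2363; Δ=(18.9280−0.0000)/(296.4713−181.6409)=0.1648; B=V−Δ·S=-22.1783
Node (2,2) S=340.7716: V=(p*·193.7401+(1−p*)·18.9280)/1.35=127.0306; Δ=(193.7401−18.9280)/(483.8957−296.4713)=0.9327; B=V−Δ·S=-190.8096
Node (1,0) S=147.0300: V=(p*·12.2363+(1−p*)·0.0000)/1.35=7.9103; Δ=(12.2363−0.0000)/(208.7826−127.9161)=0.1513; B=V−Δ·S=-14.3375
Node (1,1) S=239.9800: V=(p*·127.0306+(1−p*)·12.2363)/1.35=83.2744; Δ=(127.0306−12.2363)/(340.7716−208.7826)=0.8697; B=V−Δ·S=-125.4426
Node (0,0) S=169.0000: V=(p*·83.2744+(1−p*)·7.9103)/1.35=54.5797; Δ=(83.2744−7.9103)/(239.9800−147.0300)=0.8108; B=V−Δ·S=-82.4459
Root portfolio cost Δ·169+B reproduces V0=54.5797.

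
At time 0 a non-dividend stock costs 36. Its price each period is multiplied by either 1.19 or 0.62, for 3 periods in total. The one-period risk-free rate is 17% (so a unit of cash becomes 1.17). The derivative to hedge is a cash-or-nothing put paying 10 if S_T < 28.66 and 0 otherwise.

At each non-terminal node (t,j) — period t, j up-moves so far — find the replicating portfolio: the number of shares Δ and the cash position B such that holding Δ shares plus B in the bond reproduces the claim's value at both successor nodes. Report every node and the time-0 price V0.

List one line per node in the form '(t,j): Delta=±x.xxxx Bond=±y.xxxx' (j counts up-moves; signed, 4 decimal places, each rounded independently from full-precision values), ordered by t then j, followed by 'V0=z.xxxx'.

(0,0): Delta=-0.0241 Bond=0.8903
(1,0): Delta=-0.6482 Bond=14.9723
(1,1): Delta=-0.0123 Bond=0.5351
(2,0): Delta=0.0000 Bond=8.5470
(2,1): Delta=-0.6605 Bond=17.8438
(2,2): Delta=0.0000 Bond=0.0000
V0=0.0225

The replicating-portfolio and risk-neutral prices coincide; use p* = (1.17−0.62)/(1.19−0.62) = 0.9649 for the latter.
At expiry t=3: V(3,0)=10.0000, V(3,1)=10.0000, V(3,2)=0.0000, V(3,3)=0.0000
Node (2,0) S=13.8384: V=(p*·10.0000+(1−p*)·10.0000)/1.17=8.5470; Δ=(10.0000−10.0000)/(16.4677−8.5798)=0.0000; B=V−Δ·S=8.5470
Node (2,1) S=26.5608: V=(p*·0.0000+(1−p*)·10.0000)/1.17=0.2999; Δ=(0.0000−10.0000)/(31.6074−16.4677)=-0.6605; B=V−Δ·S=17.8438
Node (2,2) S=50.9796: V=(p*·0.0000+(1−p*)·0.0000)/1.17=0.0000; Δ=(0.0000−0.0000)/(60.6657−31.6074)=0.0000; B=V−Δ·S=0.0000
Node (1,0) S=22.3200: V=(p*·0.2999+(1−p*)·8.5470)/1.17=0.5036; Δ=(0.2999−8.5470)/(26.5608−13.8384)=-0.6482; B=V−Δ·S=14.9723
Node (1,1) S=42.8400: V=(p*·0.0000+(1−p*)·0.2999)/1.17=0.0090; Δ=(0.0000−0.2999)/(50.9796−26.5608)=-0.0123; B=V−Δ·S=0.5351
Node (0,0) S=36.0000: V=(p*·0.0090+(1−p*)·0.5036)/1.17=0.0225; Δ=(0.0090−0.5036)/(42.8400−22.3200)=-0.0241; B=V−Δ·S=0.8903
Self-financing check: at every node Δ·S+B equals the discounted successor values.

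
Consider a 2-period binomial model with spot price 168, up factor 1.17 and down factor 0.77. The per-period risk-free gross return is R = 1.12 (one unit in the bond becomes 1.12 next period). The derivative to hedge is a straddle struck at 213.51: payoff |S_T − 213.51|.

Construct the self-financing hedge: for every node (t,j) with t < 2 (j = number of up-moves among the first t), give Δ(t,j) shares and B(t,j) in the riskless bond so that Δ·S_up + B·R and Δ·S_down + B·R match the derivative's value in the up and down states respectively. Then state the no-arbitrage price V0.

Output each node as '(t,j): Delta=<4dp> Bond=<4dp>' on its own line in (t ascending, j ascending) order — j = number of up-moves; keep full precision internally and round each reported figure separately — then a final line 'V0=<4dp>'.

(0,0): Delta=-0.6172 Bond=125.9908
(1,0): Delta=-1.0000 Bond=190.6339
(1,1): Delta=-0.5812 Bond=134.0348
V0=22.3080

Risk-neutral probability p* = (R−d)/(u−d) = (1.12−0.77)/(1.17−0.77) = 0.8750.
Terminal payoffs: V(2,0)=113.9028, V(2,1)=62.1588, V(2,2)=16.4652
  t=1,j=0: stock 129.3600 → up 151.3512 (V=62.1588), down 99.6072 (V=113.9028). Price 61.2739; hedge Δ=-1.0000, bond B=190.6339.
  t=1,j=1: stock 196.5600 → up 229.9752 (V=16.4652), down 151.3512 (V=62.1588). Price 19.8008; hedge Δ=-0.5812, bond B=134.0348.
  t=0,j=0: stock 168.0000 → up 196.5600 (V=19.8008), down 129.3600 (V=61.2739). Price 22.3080; hedge Δ=-0.6172, bond B=125.9908.
Check: Δ(0,0)·S0 + B(0,0) = 22.3080 = V0.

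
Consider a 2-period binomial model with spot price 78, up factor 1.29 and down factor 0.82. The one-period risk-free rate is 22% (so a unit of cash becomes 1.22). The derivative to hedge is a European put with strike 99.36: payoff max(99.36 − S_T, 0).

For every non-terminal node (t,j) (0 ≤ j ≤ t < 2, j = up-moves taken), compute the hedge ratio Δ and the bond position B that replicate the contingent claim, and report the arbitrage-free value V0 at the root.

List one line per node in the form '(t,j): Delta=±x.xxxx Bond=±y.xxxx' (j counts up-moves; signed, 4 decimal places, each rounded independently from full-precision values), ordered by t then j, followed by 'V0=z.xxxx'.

(0,0): Delta=-0.4208 Bond=36.3894
(1,0): Delta=-1.0000 Bond=81.4426
(1,1): Delta=-0.3563 Bond=37.9117
V0=3.5694

The replicating-portfolio and risk-neutral prices coincide; use p* = (1.22−0.82)/(1.29−0.82) = 0.8511 for the latter.
Terminal payoffs: V(2,0)=46.9128, V(2,1)=16.8516, V(2,2)=0.0000
Node (1,0) S=63.9600: V=(p*·16.8516+(1−p*)·46.9128)/1.22=17.4826; Δ=(16.8516−46.9128)/(82.5084−52.4472)=-1.0000; B=V−Δ·S=81.4426
Node (1,1) S=100.6200: V=(p*·0.0000+(1−p*)·16.8516)/1.22=2.0572; Δ=(0.0000−16.8516)/(129.7998−82.5084)=-0.3563; B=V−Δ·S=37.9117
Node (0,0) S=78.0000: V=(p*·2.0572+(1−p*)·17.4826)/1.22=3.5694; Δ=(2.0572−17.4826)/(100.6200−63.9600)=-0.4208; B=V−Δ·S=36.3894
Check: Δ(0,0)·S0 + B(0,0) = 3.5694 = V0.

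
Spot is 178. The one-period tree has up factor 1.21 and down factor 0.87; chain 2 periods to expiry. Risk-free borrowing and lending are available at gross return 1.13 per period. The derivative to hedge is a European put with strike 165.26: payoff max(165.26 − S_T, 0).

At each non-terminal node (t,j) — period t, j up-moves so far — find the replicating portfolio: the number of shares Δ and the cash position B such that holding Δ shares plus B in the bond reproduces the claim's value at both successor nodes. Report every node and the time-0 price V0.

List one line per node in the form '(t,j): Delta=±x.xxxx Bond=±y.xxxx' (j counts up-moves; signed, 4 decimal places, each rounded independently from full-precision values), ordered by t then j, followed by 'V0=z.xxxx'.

No-arbitrage ⇒ martingale measure with p* = (R−d)/(u−d) = 0.7647.
Payoff layer (t=2): V(2,0)=30.5318, V(2,1)=0.0000, V(2,2)=0.0000
Node (1,0) S=154.8600: V=(p*·0.0000+(1−p*)·30.5318)/1.13=6.3575; Δ=(0.0000−30.5318)/(187.3806−134.7282)=-0.5799; B=V−Δ·S=96.1569
Node (1,1) S=215.3800: V=(p*·0.0000+(1−p*)·0.0000)/1.13=0.0000; Δ=(0.0000−0.0000)/(260.6098−187.3806)=0.0000; B=V−Δ·S=0.0000
Node (0,0) S=178.0000: V=(p*·0.0000+(1−p*)·6.3575)/1.13=1.3238; Δ=(0.0000−6.3575)/(215.3800−154.8600)=-0.1050; B=V−Δ·S=20.0223
Each (Δ,B) replicates both successor values, so the strategy is self-financing and V0 is arbitrage-free.

(0,0): Delta=-0.1050 Bond=20.0223
(1,0): Delta=-0.5799 Bond=96.1569
(1,1): Delta=0.0000 Bond=0.0000
V0=1.3238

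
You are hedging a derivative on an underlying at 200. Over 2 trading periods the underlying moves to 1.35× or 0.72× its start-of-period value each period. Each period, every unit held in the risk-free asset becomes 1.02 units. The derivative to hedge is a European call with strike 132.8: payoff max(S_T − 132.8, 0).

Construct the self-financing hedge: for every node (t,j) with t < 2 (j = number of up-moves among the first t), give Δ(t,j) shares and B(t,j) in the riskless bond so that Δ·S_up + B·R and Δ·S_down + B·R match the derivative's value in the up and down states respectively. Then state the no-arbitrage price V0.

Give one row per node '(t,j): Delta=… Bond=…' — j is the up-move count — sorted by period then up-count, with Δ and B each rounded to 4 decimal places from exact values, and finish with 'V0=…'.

(0,0): Delta=0.8813 Bond=-96.2267
(1,0): Delta=0.6790 Bond=-69.0196
(1,1): Delta=1.0000 Bond=-130.1961
V0=80.0364

Risk-neutral probability p* = (R−d)/(u−d) = (1.02−0.72)/(1.35−0.72) = 0.4762.
Payoff layer (t=2): V(2,0)=0.0000, V(2,1)=61.6000, V(2,2)=231.7000
  t=1,j=0: stock 144.0000 → up 194.4000 (V=61.6000), down 103.6800 (V=0.0000). Price 28.7582; hedge Δ=0.6790, bond B=-69.0196.
  t=1,j=1: stock 270.0000 → up 364.5000 (V=231.7000), down 194.4000 (V=61.6000). Price 139.8039; hedge Δ=1.0000, bond B=-130.1961.
  t=0,j=0: stock 200.0000 → up 270.0000 (V=139.8039), down 144.0000 (V=28.7582). Price 80.0364; hedge Δ=0.8813, bond B=-96.2267.
The time-0 hedge costs 80.0364, which is the no-arbitrage price.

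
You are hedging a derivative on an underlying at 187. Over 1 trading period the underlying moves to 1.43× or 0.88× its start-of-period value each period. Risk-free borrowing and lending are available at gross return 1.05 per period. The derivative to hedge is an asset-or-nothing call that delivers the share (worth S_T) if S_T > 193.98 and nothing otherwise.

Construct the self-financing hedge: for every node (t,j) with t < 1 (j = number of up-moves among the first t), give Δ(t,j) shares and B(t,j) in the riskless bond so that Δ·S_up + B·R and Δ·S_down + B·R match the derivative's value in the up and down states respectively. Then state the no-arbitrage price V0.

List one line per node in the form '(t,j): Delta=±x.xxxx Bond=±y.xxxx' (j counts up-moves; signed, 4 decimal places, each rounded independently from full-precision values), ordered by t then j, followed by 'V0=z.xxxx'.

(0,0): Delta=2.6000 Bond=-407.4819
V0=78.7181

Since d<R<u, set p* = (R−d)/(u−d) = 0.3091; price each node as the discounted p*-expectation of its children.
Terminal payoffs: V(1,0)=0.0000, V(1,1)=267.4100
  t=0,j=0: stock 187.0000 → up 267.4100 (V=267.4100), down 164.5600 (V=0.0000). Price 78.7181; hedge Δ=2.6000, bond B=-407.4819.
The time-0 hedge costs 78.7181, which is the no-arbitrage price.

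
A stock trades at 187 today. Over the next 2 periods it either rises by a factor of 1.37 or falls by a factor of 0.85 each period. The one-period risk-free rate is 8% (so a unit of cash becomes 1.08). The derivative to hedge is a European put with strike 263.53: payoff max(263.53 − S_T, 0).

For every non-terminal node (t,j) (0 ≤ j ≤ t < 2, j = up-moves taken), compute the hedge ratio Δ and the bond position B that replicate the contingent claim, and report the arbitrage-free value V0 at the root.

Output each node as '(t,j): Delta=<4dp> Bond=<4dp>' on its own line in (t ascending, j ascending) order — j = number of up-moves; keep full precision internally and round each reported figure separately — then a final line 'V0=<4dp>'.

Under the risk-neutral measure, an up-move has probability p* = (R−d)/(u−d) = 0.4423 and values discount at R = 1.08.
At expiry t=2: V(2,0)=128.4225, V(2,1)=45.7685, V(2,2)=0.0000
Node (1,0) S=158.9500: V=(p*·45.7685+(1−p*)·128.4225)/1.08=85.0593; Δ=(45.7685−128.4225)/(217.7615−135.1075)=-1.0000; B=V−Δ·S=244.0093
Node (1,1) S=256.1900: V=(p*·0.0000+(1−p*)·45.7685)/1.08=23.6340; Δ=(0.0000−45.7685)/(350.9803−217.7615)=-0.3436; B=V−Δ·S=111.6504
Node (0,0) S=187.0000: V=(p*·23.6340+(1−p*)·85.0593)/1.08=53.6022; Δ=(23.6340−85.0593)/(256.1900−158.9500)=-0.6317; B=V−Δ·S=171.7277
The time-0 hedge costs 53.6022, which is the no-arbitrage price.

(0,0): Delta=-0.6317 Bond=171.7277
(1,0): Delta=-1.0000 Bond=244.0093
(1,1): Delta=-0.3436 Bond=111.6504
V0=53.6022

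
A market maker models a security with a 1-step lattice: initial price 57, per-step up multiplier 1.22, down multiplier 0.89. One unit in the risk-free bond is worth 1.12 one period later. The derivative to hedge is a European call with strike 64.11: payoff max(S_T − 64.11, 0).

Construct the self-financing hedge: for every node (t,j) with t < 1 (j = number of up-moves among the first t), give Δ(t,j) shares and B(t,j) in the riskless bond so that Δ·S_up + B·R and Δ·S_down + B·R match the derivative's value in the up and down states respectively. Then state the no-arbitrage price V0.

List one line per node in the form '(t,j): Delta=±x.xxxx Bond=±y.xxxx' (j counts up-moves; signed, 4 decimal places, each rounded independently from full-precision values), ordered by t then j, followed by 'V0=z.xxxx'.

(0,0): Delta=0.2887 Bond=-13.0755
V0=3.3791

The replicating-portfolio and risk-neutral prices coincide; use p* = (1.12−0.89)/(1.22−0.89) = 0.6970 for the latter.
Terminal payoffs: V(1,0)=0.0000, V(1,1)=5.4300
Node (0,0) S=57.0000: V=(p*·5.4300+(1−p*)·0.0000)/1.12=3.3791; Δ=(5.4300−0.0000)/(69.5400−50.7300)=0.2887; B=V−Δ·S=-13.0755
Root portfolio cost Δ·57+B reproduces V0=3.3791.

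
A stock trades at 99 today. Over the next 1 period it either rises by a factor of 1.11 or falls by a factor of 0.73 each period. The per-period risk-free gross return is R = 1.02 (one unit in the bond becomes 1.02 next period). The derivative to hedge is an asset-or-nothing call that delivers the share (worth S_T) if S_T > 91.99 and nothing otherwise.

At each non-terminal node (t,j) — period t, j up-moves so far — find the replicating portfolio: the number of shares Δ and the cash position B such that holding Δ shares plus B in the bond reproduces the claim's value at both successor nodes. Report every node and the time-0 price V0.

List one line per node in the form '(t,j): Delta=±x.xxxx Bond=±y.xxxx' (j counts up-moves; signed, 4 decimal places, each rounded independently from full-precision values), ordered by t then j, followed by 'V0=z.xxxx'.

(0,0): Delta=2.9211 Bond=-206.9652
V0=82.2190

Since d<R<u, set p* = (R−d)/(u−d) = 0.7632; price each node as the discounted p*-expectation of its children.
Terminal values V(1,·): V(1,0)=0.0000, V(1,1)=109.8900
(0,0): S=99.0000. Δ = (V_up−V_dn)/(S_up−S_dn) = (109.8900−0.0000)/(109.8900−72.2700) = 2.9211. V = [p*·109.8900 + (1−p*)·0.0000]/1.02 = 82.2190. B = V − Δ·S = -206.9652.
The time-0 hedge costs 82.2190, which is the no-arbitrage price.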